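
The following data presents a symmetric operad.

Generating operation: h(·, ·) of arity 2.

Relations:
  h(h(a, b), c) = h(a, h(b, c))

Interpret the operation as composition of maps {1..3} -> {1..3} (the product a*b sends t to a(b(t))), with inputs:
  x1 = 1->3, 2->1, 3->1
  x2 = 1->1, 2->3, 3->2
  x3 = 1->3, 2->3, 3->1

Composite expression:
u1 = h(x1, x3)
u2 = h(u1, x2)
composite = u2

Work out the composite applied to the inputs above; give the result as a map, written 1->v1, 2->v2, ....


h(x1, x3) = 1->1, 2->1, 3->3
h(h(x1, x3), x2) = 1->1, 2->3, 3->1

1->1, 2->3, 3->1


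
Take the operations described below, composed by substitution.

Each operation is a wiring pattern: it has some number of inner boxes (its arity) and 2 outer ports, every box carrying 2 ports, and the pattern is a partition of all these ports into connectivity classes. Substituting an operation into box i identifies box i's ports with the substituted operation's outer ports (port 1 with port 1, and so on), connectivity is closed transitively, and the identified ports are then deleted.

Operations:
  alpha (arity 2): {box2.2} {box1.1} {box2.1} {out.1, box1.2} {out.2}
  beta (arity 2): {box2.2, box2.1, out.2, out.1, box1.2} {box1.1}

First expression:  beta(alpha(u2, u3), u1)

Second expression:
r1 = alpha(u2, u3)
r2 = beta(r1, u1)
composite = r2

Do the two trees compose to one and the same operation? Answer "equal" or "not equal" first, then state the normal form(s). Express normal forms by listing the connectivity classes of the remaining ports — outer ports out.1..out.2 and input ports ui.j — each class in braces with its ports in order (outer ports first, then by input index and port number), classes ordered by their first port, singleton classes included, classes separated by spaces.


The first composite normalizes to {out.1, out.2, u1.1, u1.2} {u2.1} {u2.2} {u3.1} {u3.2}
The second composite normalizes to {out.1, out.2, u1.1, u1.2} {u2.1} {u2.2} {u3.1} {u3.2}
Identical normal forms: equal.

equal: each reduces to {out.1, out.2, u1.1, u1.2} {u2.1} {u2.2} {u3.1} {u3.2}


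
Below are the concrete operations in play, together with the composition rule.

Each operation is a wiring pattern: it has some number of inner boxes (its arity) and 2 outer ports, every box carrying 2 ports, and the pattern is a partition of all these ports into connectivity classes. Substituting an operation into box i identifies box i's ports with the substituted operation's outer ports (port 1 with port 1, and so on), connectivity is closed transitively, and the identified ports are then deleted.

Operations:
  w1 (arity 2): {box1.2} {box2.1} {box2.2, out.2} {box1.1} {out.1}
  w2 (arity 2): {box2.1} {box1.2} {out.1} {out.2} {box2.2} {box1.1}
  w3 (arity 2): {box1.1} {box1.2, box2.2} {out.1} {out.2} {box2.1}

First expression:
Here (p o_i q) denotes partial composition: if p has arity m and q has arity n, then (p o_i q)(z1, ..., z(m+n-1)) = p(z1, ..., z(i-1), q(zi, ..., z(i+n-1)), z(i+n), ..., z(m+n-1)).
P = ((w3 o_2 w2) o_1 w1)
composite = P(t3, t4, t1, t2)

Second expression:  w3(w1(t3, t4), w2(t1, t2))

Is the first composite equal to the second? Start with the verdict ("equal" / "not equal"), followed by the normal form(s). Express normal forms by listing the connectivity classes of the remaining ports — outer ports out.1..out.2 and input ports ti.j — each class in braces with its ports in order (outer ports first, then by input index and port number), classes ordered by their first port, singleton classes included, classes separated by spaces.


equal; the common form is {out.1} {out.2} {t1.1} {t1.2} {t2.1} {t2.2} {t3.1} {t3.2} {t4.1} {t4.2}

In normal form, the first expression is {out.1} {out.2} {t1.1} {t1.2} {t2.1} {t2.2} {t3.1} {t3.2} {t4.1} {t4.2}
In normal form, the second expression is {out.1} {out.2} {t1.1} {t1.2} {t2.1} {t2.2} {t3.1} {t3.2} {t4.1} {t4.2}
One common form — equal.


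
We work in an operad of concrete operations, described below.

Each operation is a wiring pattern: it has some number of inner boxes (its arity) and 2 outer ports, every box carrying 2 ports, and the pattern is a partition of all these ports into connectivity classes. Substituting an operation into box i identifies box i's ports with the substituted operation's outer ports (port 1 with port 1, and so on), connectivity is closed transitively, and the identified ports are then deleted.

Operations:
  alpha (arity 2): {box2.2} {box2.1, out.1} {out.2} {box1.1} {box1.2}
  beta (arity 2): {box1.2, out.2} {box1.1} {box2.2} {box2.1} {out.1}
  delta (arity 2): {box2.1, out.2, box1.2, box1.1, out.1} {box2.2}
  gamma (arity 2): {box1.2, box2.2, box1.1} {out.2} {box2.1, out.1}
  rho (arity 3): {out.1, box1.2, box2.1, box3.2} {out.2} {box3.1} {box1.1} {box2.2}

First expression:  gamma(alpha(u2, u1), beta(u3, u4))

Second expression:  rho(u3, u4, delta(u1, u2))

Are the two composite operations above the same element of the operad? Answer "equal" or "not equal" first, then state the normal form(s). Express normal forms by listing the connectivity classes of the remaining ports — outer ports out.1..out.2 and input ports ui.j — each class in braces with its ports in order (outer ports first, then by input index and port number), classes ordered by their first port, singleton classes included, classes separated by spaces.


Normal form of the first expression: {out.1} {out.2} {u1.1, u3.2} {u1.2} {u2.1} {u2.2} {u3.1} {u4.1} {u4.2}
Normal form of the second expression: {out.1, u1.1, u1.2, u2.1, u3.2, u4.1} {out.2} {u2.2} {u3.1} {u4.2}
Distinct normal forms: not equal.

not equal; the first gives {out.1} {out.2} {u1.1, u3.2} {u1.2} {u2.1} {u2.2} {u3.1} {u4.1} {u4.2} and the second {out.1, u1.1, u1.2, u2.1, u3.2, u4.1} {out.2} {u2.2} {u3.1} {u4.2}


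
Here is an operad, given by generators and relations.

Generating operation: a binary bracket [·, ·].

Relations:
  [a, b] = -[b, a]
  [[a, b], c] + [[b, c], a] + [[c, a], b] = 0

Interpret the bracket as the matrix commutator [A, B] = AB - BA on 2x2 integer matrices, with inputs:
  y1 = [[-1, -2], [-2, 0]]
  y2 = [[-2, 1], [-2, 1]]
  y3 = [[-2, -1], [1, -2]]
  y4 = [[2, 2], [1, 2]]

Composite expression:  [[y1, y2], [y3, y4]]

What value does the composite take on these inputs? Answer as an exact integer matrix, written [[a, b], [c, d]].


[[0, -42], [-24, 0]]

[y1, y2] = [[6, -7], [4, -6]]
[y3, y4] = [[-3, 0], [0, 3]]
[[y1, y2], [y3, y4]] = [[0, -42], [-24, 0]]


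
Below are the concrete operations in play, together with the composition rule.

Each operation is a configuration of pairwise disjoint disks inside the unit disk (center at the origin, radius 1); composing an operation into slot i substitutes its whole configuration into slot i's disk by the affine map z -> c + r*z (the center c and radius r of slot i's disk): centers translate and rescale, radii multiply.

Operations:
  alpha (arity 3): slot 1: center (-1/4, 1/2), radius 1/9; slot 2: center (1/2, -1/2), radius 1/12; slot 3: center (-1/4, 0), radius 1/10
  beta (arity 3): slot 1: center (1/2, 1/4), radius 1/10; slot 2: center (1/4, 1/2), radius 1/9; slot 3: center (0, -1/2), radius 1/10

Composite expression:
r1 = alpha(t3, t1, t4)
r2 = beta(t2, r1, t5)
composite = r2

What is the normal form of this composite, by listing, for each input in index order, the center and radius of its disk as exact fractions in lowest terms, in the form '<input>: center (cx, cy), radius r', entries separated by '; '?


Below beta, radii multiply path by path; the t-disk centers shift.
tracing t2 down its 1-map path: center (1/2, 1/4), radius 1/10
tracing t3 down its 2-map path: center (2/9, 5/9), radius 1/81
tracing t1 down its 2-map path: center (11/36, 4/9), radius 1/108
tracing t4 down its 2-map path: center (2/9, 1/2), radius 1/90
tracing t5 down its 1-map path: center (0, -1/2), radius 1/10

t1: center (11/36, 4/9), radius 1/108; t2: center (1/2, 1/4), radius 1/10; t3: center (2/9, 5/9), radius 1/81; t4: center (2/9, 1/2), radius 1/90; t5: center (0, -1/2), radius 1/10


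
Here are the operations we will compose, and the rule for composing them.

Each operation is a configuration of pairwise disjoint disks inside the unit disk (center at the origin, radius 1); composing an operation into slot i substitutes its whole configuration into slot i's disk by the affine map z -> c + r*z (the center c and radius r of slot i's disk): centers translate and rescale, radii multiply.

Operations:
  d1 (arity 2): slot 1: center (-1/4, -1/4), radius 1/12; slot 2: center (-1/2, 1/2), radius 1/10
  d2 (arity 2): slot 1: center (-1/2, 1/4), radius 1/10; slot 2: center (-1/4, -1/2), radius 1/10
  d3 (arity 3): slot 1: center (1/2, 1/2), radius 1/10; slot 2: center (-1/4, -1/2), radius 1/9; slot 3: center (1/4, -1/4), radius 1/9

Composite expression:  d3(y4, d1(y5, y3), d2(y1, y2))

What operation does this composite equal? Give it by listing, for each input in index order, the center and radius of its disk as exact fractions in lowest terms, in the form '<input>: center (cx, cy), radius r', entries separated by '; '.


y1: center (7/36, -2/9), radius 1/90; y2: center (2/9, -11/36), radius 1/90; y3: center (-11/36, -4/9), radius 1/90; y4: center (1/2, 1/2), radius 1/10; y5: center (-5/18, -19/36), radius 1/108

Only the slot chain above each y matters under d3; compose those maps.
input y4: composing its 1 substitution step yields center (1/2, 1/2), radius 1/10
input y5: composing its 2 substitution steps yields center (-5/18, -19/36), radius 1/108
input y3: composing its 2 substitution steps yields center (-11/36, -4/9), radius 1/90
input y1: composing its 2 substitution steps yields center (7/36, -2/9), radius 1/90
input y2: composing its 2 substitution steps yields center (2/9, -11/36), radius 1/90


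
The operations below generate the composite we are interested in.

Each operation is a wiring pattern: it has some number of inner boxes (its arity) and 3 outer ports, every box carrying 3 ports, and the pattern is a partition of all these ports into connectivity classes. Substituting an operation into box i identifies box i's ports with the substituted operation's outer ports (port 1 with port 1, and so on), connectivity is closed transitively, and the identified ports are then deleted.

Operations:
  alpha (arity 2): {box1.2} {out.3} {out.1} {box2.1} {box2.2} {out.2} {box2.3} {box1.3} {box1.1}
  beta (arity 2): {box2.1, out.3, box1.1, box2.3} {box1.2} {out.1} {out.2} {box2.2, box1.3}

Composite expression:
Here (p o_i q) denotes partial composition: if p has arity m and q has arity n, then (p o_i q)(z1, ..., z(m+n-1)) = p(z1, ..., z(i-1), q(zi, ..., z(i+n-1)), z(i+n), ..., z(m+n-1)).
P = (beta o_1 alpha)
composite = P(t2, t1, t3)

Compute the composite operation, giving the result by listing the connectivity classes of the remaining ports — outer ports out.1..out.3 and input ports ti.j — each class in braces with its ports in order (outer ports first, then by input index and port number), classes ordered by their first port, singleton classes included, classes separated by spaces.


{out.1} {out.2} {out.3, t3.1, t3.3} {t1.1} {t1.2} {t1.3} {t2.1} {t2.2} {t2.3} {t3.2}

Substituting into beta glues patterns; closure does the rest.
through alpha, on inputs (t2, t1): {out.1} {out.2} {out.3} {t1.1} {t1.2} {t1.3} {t2.1} {t2.2} {t2.3} (out.j = stage outer ports)
through beta, on inputs (t2, t1, t3): {out.1} {out.2} {out.3, t3.1, t3.3} {t1.1} {t1.2} {t1.3} {t2.1} {t2.2} {t2.3} {t3.2} (out.j = stage outer ports)


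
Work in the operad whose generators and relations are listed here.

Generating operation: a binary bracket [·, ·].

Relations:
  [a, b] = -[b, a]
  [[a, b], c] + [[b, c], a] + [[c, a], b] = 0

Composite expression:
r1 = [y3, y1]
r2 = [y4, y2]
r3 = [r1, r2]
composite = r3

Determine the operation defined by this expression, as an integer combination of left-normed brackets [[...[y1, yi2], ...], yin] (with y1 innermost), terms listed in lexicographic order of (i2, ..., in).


[[[y1, y3], y2], y4] - [[[y1, y3], y4], y2]

Skip Jacobi rewriting: expand, keep y1-initial words, read off terms.
Composite bracket: [[y3, y1], [y4, y2]]
Under [a, b] = ab - ba we get 8 signed associative words (2^3 = 8).
The y1-initial words carry the normal form:
  from y1y3y2y4, sign +1: term +[[[y1, y3], y2], y4]
  from y1y3y4y2, sign -1: term -[[[y1, y3], y4], y2]


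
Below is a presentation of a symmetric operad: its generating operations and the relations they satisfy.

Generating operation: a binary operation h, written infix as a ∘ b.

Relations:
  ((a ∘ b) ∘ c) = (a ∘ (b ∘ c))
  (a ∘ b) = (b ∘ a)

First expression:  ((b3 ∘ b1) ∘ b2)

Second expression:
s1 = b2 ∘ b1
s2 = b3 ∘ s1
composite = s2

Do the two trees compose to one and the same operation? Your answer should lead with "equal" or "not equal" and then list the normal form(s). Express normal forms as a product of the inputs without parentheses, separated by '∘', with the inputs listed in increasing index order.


equal: each reduces to b1 ∘ b2 ∘ b3

Reducing the first expression gives b1 ∘ b2 ∘ b3
Reducing the second expression gives b1 ∘ b2 ∘ b3
One common form — equal.


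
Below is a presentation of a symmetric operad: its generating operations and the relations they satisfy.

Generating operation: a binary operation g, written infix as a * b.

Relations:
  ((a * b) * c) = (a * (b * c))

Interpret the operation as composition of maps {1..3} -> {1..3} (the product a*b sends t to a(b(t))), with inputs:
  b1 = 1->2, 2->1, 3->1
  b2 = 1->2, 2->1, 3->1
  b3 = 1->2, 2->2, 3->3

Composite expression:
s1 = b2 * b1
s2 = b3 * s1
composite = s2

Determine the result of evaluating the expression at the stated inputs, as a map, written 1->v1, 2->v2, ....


1->2, 2->2, 3->2

(b2 * b1) = 1->1, 2->2, 3->2
(b3 * (b2 * b1)) = 1->2, 2->2, 3->2


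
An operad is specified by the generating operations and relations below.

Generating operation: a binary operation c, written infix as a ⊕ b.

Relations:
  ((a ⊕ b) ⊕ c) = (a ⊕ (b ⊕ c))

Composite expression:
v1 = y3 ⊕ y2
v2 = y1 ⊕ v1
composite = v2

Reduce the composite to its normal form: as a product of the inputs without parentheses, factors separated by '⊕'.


y1 ⊕ y3 ⊕ y2

The c-tree's shape is irrelevant; the y-reading-order decides.
(y3 ⊕ y2) unparenthesizes to y3 ⊕ y2
(y1 ⊕ (y3 ⊕ y2)) unparenthesizes to y1 ⊕ y3 ⊕ y2


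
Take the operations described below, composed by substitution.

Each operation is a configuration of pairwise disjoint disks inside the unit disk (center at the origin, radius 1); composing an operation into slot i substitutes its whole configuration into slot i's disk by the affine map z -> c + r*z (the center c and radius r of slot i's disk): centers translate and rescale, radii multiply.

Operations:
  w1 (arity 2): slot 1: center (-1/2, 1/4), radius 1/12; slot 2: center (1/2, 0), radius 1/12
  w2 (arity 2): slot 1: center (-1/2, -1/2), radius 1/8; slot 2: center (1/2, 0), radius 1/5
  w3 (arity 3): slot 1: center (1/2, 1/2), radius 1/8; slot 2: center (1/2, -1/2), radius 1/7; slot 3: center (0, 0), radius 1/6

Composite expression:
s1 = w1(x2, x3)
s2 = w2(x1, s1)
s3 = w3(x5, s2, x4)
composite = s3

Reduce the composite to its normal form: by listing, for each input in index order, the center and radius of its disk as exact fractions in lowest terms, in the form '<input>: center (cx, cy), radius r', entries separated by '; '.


x1: center (3/7, -4/7), radius 1/56; x2: center (39/70, -69/140), radius 1/420; x3: center (41/70, -1/2), radius 1/420; x4: center (0, 0), radius 1/6; x5: center (1/2, 1/2), radius 1/8

Follow each x-input down from w3: c' goes to c + r*c', radius to r*r'.
x5 passes through 1 substitution, ending at center (1/2, 1/2), radius 1/8
x1 passes through 2 substitutions, ending at center (3/7, -4/7), radius 1/56
x2 passes through 3 substitutions, ending at center (39/70, -69/140), radius 1/420
x3 passes through 3 substitutions, ending at center (41/70, -1/2), radius 1/420
x4 passes through 1 substitution, ending at center (0, 0), radius 1/6


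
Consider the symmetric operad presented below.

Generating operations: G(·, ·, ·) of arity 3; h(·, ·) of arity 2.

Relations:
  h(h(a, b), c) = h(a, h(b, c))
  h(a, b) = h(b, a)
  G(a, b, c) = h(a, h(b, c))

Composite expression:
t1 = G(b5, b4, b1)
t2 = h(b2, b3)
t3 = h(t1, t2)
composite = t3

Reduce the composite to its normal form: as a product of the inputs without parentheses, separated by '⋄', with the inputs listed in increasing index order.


b1 ⋄ b2 ⋄ b3 ⋄ b4 ⋄ b5

Both nesting and order wash out for h; what remains is which b's occur.
G(b5, b4, b1) unparenthesizes to b5 ⋄ b4 ⋄ b1
h(b2, b3) unparenthesizes to b2 ⋄ b3
h(G(b5, b4, b1), h(b2, b3)) unparenthesizes to b5 ⋄ b4 ⋄ b1 ⋄ b2 ⋄ b3
sorting the factors by input index: b1 ⋄ b2 ⋄ b3 ⋄ b4 ⋄ b5


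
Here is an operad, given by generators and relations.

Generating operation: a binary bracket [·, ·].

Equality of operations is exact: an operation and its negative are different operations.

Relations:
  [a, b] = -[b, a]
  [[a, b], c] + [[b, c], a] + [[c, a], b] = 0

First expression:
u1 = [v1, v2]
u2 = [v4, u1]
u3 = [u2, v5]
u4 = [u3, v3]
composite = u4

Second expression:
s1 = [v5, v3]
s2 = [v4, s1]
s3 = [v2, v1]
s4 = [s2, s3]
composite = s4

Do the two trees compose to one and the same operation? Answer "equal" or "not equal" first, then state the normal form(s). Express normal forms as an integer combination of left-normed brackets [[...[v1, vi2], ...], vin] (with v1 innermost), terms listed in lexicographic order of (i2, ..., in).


not equal; the first gives -[[[[v1, v2], v4], v5], v3] and the second [[[[v1, v2], v3], v5], v4] - [[[[v1, v2], v4], v3], v5] + [[[[v1, v2], v4], v5], v3] - [[[[v1, v2], v5], v3], v4]

Reducing the first expression gives -[[[[v1, v2], v4], v5], v3]
Reducing the second expression gives [[[[v1, v2], v3], v5], v4] - [[[[v1, v2], v4], v3], v5] + [[[[v1, v2], v4], v5], v3] - [[[[v1, v2], v5], v3], v4]
The forms do not match — not equal.


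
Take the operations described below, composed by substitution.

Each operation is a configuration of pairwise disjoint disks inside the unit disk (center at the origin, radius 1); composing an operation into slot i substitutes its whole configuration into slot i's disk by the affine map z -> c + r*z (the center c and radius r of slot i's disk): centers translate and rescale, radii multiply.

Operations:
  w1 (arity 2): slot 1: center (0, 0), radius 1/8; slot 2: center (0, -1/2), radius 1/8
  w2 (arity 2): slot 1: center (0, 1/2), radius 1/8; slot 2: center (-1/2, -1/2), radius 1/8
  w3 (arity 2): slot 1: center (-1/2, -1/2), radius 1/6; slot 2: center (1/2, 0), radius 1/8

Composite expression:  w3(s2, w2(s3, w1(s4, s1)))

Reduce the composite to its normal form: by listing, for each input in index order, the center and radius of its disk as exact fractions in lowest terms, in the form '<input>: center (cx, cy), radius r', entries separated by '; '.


s1: center (7/16, -9/128), radius 1/512; s2: center (-1/2, -1/2), radius 1/6; s3: center (1/2, 1/16), radius 1/64; s4: center (7/16, -1/16), radius 1/512

Follow each s-input down from w3: c' goes to c + r*c', radius to r*r'.
for s2, the 1-step affine chain lands on center (-1/2, -1/2), radius 1/6
for s3, the 2-step affine chain lands on center (1/2, 1/16), radius 1/64
for s4, the 3-step affine chain lands on center (7/16, -1/16), radius 1/512
for s1, the 3-step affine chain lands on center (7/16, -9/128), radius 1/512


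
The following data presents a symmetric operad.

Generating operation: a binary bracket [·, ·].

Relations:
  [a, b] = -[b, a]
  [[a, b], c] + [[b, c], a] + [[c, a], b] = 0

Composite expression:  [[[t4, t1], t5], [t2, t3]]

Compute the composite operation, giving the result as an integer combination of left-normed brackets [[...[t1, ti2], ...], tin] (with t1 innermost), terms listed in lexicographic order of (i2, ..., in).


Left-normed coefficients sit on the t1-initial expansion words.
Composite bracket: [[[t4, t1], t5], [t2, t3]]
Full expansion: 16 signed words from ab - ba (2^4 = 16).
Only words starting with t1 matter:
  sign of t1t4t5t2t3 is -1, so it contributes -[[[[t1, t4], t5], t2], t3]
  sign of t1t4t5t3t2 is +1, so it contributes +[[[[t1, t4], t5], t3], t2]

-[[[[t1, t4], t5], t2], t3] + [[[[t1, t4], t5], t3], t2]


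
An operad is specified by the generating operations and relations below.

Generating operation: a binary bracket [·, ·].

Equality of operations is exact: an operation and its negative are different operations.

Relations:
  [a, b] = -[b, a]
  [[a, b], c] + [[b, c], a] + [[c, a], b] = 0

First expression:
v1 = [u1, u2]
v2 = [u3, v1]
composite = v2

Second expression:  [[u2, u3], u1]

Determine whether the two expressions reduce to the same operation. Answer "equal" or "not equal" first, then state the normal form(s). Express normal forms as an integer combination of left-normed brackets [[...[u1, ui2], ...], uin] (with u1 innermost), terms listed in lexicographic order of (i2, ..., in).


The first composite normalizes to -[[u1, u2], u3]
The second composite normalizes to -[[u1, u2], u3] + [[u1, u3], u2]
The forms do not match — not equal.

not equal — first -[[u1, u2], u3], second -[[u1, u2], u3] + [[u1, u3], u2]


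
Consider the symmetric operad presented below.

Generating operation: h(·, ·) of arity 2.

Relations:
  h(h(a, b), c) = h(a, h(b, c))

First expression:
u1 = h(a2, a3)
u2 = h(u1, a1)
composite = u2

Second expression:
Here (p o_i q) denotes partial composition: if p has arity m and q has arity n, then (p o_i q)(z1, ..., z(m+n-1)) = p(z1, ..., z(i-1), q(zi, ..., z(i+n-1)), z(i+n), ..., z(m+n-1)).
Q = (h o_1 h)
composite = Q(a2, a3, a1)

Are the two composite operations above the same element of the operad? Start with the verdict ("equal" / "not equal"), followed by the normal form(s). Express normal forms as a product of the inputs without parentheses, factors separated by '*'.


equal; both compose to a2 * a3 * a1

The first expression, normalized: a2 * a3 * a1
The second expression, normalized: a2 * a3 * a1
Both agree, so they are equal.


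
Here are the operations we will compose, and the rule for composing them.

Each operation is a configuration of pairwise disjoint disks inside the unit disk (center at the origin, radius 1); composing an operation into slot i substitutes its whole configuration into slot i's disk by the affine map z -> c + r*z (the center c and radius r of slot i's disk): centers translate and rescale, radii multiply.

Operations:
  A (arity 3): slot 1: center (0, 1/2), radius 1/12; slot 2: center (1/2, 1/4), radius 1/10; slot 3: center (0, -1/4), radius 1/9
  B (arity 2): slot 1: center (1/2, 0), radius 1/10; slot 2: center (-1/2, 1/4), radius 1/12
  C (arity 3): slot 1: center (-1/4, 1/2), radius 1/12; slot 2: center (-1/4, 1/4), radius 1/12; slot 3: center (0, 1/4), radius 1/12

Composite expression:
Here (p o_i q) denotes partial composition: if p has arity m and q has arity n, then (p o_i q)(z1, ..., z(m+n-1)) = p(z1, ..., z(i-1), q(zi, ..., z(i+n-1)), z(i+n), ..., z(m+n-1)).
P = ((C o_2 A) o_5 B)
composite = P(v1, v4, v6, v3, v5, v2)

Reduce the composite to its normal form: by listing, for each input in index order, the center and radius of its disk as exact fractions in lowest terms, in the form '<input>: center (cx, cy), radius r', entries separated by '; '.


v1: center (-1/4, 1/2), radius 1/12; v2: center (-1/24, 13/48), radius 1/144; v3: center (-1/4, 11/48), radius 1/108; v4: center (-1/4, 7/24), radius 1/144; v5: center (1/24, 1/4), radius 1/120; v6: center (-5/24, 13/48), radius 1/120

Only the slot chain above each v matters under C; compose those maps.
tracing v1 down its 1-map path: center (-1/4, 1/2), radius 1/12
tracing v4 down its 2-map path: center (-1/4, 7/24), radius 1/144
tracing v6 down its 2-map path: center (-5/24, 13/48), radius 1/120
tracing v3 down its 2-map path: center (-1/4, 11/48), radius 1/108
tracing v5 down its 2-map path: center (1/24, 1/4), radius 1/120
tracing v2 down its 2-map path: center (-1/24, 13/48), radius 1/144


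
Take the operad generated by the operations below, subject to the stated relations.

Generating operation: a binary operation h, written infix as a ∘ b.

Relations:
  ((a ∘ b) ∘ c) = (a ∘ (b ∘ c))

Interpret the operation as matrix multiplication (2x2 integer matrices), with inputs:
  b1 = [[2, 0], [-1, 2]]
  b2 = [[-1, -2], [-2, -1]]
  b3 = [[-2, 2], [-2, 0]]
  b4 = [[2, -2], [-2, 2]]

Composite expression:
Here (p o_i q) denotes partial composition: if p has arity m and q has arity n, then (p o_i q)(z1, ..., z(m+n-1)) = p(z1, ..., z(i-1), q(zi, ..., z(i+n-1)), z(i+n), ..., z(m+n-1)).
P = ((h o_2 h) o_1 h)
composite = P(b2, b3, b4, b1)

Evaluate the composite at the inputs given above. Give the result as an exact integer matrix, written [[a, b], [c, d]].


[[48, -32], [60, -40]]

(b2 ∘ b3) = [[6, -2], [6, -4]]
(b4 ∘ b1) = [[6, -4], [-6, 4]]
((b2 ∘ b3) ∘ (b4 ∘ b1)) = [[48, -32], [60, -40]]


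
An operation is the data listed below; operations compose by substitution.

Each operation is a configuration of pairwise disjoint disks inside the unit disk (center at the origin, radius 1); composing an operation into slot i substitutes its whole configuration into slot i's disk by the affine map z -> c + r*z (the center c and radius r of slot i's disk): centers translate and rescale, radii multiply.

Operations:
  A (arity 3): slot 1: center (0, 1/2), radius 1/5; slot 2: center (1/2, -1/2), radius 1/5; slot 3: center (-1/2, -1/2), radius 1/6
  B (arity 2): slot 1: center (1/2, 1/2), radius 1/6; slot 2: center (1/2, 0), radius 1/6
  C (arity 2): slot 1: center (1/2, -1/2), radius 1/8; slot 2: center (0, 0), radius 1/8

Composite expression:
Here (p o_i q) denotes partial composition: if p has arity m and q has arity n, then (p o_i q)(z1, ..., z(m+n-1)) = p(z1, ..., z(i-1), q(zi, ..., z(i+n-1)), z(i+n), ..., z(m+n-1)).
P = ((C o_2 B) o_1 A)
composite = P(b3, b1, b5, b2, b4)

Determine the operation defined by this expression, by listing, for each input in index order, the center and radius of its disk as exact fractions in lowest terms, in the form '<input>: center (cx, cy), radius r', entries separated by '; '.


Affine substitution under C: radii multiply and b-centers shift.
for b3, the 2-step affine chain lands on center (1/2, -7/16), radius 1/40
for b1, the 2-step affine chain lands on center (9/16, -9/16), radius 1/40
for b5, the 2-step affine chain lands on center (7/16, -9/16), radius 1/48
for b2, the 2-step affine chain lands on center (1/16, 1/16), radius 1/48
for b4, the 2-step affine chain lands on center (1/16, 0), radius 1/48

b1: center (9/16, -9/16), radius 1/40; b2: center (1/16, 1/16), radius 1/48; b3: center (1/2, -7/16), radius 1/40; b4: center (1/16, 0), radius 1/48; b5: center (7/16, -9/16), radius 1/48


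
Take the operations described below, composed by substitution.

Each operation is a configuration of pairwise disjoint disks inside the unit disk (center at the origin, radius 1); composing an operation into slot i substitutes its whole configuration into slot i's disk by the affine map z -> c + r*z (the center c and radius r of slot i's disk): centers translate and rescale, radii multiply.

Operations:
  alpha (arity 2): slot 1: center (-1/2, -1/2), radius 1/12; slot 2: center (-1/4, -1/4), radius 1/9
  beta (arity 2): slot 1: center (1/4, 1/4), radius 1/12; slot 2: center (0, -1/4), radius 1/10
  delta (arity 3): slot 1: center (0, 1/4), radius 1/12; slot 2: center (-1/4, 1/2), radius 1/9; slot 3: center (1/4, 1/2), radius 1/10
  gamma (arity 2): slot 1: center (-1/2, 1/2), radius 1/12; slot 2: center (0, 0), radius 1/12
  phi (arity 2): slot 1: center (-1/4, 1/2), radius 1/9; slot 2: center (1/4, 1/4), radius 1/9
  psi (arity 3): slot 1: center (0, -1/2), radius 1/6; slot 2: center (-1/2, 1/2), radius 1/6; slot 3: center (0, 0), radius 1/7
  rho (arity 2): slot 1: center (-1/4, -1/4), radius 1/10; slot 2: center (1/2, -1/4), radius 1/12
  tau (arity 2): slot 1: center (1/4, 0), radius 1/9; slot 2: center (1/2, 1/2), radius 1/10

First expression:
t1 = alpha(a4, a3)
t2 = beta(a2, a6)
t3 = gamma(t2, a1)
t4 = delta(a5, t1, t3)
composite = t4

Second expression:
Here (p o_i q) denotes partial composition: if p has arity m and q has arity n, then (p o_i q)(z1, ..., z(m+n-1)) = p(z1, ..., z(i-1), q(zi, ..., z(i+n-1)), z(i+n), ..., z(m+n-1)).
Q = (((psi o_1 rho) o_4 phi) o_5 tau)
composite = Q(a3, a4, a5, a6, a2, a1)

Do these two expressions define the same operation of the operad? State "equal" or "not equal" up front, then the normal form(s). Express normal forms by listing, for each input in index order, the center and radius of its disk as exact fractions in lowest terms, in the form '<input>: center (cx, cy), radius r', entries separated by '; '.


not equal; the first gives a1: center (1/4, 1/2), radius 1/120; a2: center (97/480, 53/96), radius 1/1440; a3: center (-5/18, 17/36), radius 1/81; a4: center (-11/36, 4/9), radius 1/108; a5: center (0, 1/4), radius 1/12; a6: center (1/5, 263/480), radius 1/1200 and the second a1: center (11/252, 11/252), radius 1/630; a2: center (5/126, 1/28), radius 1/567; a3: center (-1/24, -13/24), radius 1/60; a4: center (1/12, -13/24), radius 1/72; a5: center (-1/2, 1/2), radius 1/6; a6: center (-1/28, 1/14), radius 1/63

The first expression, normalized: a1: center (1/4, 1/2), radius 1/120; a2: center (97/480, 53/96), radius 1/1440; a3: center (-5/18, 17/36), radius 1/81; a4: center (-11/36, 4/9), radius 1/108; a5: center (0, 1/4), radius 1/12; a6: center (1/5, 263/480), radius 1/1200
The second expression, normalized: a1: center (11/252, 11/252), radius 1/630; a2: center (5/126, 1/28), radius 1/567; a3: center (-1/24, -13/24), radius 1/60; a4: center (1/12, -13/24), radius 1/72; a5: center (-1/2, 1/2), radius 1/6; a6: center (-1/28, 1/14), radius 1/63
Distinct normal forms: not equal.


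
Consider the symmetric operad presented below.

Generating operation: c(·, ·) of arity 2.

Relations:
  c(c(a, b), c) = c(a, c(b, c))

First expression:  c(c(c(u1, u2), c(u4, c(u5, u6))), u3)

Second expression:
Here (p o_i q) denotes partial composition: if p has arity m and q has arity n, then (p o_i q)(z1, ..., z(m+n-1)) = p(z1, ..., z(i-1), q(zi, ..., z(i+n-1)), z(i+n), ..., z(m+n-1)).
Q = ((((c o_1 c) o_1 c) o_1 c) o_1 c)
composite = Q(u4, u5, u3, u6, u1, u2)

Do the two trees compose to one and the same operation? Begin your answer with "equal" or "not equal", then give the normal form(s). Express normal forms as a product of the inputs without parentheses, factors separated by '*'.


not equal — first u1 * u2 * u4 * u5 * u6 * u3, second u4 * u5 * u3 * u6 * u1 * u2

Normal form of the first expression: u1 * u2 * u4 * u5 * u6 * u3
Normal form of the second expression: u4 * u5 * u3 * u6 * u1 * u2
They disagree, so not equal.


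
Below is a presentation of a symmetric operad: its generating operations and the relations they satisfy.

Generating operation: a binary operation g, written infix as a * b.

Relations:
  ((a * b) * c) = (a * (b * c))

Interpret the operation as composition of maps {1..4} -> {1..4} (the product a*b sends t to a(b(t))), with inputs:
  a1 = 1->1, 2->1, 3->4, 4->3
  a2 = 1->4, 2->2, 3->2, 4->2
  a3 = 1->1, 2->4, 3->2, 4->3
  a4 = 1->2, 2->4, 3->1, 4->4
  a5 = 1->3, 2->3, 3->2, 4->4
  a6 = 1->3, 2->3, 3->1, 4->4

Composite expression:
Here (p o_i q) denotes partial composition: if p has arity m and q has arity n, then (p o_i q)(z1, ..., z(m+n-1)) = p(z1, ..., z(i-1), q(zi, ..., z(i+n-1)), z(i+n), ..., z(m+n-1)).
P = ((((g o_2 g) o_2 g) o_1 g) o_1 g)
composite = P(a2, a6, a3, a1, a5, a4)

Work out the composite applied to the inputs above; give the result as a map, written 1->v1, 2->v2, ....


1->4, 2->2, 3->4, 4->2


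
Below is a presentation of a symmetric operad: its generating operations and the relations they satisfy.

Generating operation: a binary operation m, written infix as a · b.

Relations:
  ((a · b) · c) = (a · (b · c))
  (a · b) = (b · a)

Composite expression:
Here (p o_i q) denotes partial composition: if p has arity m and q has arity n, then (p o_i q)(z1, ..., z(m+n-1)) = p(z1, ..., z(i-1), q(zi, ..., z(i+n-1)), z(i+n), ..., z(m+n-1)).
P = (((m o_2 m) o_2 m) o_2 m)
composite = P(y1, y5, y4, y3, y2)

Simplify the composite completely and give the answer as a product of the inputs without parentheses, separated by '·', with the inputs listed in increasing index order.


y1 · y2 · y3 · y4 · y5

With m associative and commutative, the y-input set is all that matters.
(y5 · y4) collapses to y5 · y4
((y5 · y4) · y3) collapses to y5 · y4 · y3
(((y5 · y4) · y3) · y2) collapses to y5 · y4 · y3 · y2
(y1 · (((y5 · y4) · y3) · y2)) collapses to y1 · y5 · y4 · y3 · y2
reordering the factors by index: y1 · y2 · y3 · y4 · y5


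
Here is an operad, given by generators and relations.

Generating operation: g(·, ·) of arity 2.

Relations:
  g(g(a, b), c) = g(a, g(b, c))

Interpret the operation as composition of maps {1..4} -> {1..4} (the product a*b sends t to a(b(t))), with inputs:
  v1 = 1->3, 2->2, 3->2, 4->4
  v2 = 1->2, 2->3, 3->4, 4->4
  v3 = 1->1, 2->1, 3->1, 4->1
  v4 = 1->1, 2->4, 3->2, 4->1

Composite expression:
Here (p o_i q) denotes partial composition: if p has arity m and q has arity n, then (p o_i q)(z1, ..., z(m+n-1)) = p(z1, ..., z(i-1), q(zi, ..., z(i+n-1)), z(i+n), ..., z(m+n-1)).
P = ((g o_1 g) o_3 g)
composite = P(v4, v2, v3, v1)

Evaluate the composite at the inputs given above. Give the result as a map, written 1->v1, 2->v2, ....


g(v4, v2) = 1->4, 2->2, 3->1, 4->1
g(v3, v1) = 1->1, 2->1, 3->1, 4->1
g(g(v4, v2), g(v3, v1)) = 1->4, 2->4, 3->4, 4->4

1->4, 2->4, 3->4, 4->4


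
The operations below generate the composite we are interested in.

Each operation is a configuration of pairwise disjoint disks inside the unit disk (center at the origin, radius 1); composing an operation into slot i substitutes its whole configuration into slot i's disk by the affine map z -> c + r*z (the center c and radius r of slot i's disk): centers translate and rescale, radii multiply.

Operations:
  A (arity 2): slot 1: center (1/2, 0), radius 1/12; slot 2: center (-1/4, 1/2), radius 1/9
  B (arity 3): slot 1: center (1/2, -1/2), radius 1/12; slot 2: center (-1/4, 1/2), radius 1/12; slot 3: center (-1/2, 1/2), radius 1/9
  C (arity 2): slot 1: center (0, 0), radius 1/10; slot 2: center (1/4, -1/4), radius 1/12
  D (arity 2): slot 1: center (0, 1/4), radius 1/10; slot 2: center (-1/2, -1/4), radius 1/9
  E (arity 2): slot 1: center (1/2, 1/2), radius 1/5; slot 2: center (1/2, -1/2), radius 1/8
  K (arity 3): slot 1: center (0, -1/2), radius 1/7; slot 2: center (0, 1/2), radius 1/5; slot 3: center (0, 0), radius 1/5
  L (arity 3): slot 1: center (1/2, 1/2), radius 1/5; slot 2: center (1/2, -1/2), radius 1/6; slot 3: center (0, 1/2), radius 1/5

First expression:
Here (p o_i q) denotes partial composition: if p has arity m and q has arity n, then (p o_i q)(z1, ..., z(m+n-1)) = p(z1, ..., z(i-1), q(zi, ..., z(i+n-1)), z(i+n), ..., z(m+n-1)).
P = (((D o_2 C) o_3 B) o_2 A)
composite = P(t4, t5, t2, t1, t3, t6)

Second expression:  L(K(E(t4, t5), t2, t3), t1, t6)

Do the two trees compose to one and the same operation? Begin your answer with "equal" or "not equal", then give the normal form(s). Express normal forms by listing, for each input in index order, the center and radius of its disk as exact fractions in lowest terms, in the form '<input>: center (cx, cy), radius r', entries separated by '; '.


The first expression reduces to t1: center (-101/216, -61/216), radius 1/1296; t2: center (-181/360, -11/45), radius 1/810; t3: center (-205/432, -59/216), radius 1/1296; t4: center (0, 1/4), radius 1/10; t5: center (-89/180, -1/4), radius 1/1080; t6: center (-103/216, -59/216), radius 1/972
The second expression reduces to t1: center (1/2, -1/2), radius 1/6; t2: center (1/2, 3/5), radius 1/25; t3: center (1/2, 1/2), radius 1/25; t4: center (18/35, 29/70), radius 1/175; t5: center (18/35, 27/70), radius 1/280; t6: center (0, 1/2), radius 1/5
Distinct normal forms: not equal.

not equal; first: t1: center (-101/216, -61/216), radius 1/1296; t2: center (-181/360, -11/45), radius 1/810; t3: center (-205/432, -59/216), radius 1/1296; t4: center (0, 1/4), radius 1/10; t5: center (-89/180, -1/4), radius 1/1080; t6: center (-103/216, -59/216), radius 1/972; second: t1: center (1/2, -1/2), radius 1/6; t2: center (1/2, 3/5), radius 1/25; t3: center (1/2, 1/2), radius 1/25; t4: center (18/35, 29/70), radius 1/175; t5: center (18/35, 27/70), radius 1/280; t6: center (0, 1/2), radius 1/5


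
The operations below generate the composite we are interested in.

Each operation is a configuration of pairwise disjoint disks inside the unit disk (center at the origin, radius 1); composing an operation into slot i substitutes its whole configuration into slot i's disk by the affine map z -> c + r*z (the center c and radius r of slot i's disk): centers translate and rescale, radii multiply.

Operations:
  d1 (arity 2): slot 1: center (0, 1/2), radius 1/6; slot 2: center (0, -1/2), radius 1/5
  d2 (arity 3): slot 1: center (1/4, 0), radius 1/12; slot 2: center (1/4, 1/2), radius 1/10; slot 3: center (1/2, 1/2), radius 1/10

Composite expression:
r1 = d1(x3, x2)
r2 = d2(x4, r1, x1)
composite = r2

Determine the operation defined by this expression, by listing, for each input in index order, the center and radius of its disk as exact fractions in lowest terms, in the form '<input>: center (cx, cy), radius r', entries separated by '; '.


Affine substitution under d2: radii multiply and x-centers shift.
input x4: applying the 1 nested substitution gives center (1/4, 0), radius 1/12
input x3: applying the 2 nested substitutions gives center (1/4, 11/20), radius 1/60
input x2: applying the 2 nested substitutions gives center (1/4, 9/20), radius 1/50
input x1: applying the 1 nested substitution gives center (1/2, 1/2), radius 1/10

x1: center (1/2, 1/2), radius 1/10; x2: center (1/4, 9/20), radius 1/50; x3: center (1/4, 11/20), radius 1/60; x4: center (1/4, 0), radius 1/12


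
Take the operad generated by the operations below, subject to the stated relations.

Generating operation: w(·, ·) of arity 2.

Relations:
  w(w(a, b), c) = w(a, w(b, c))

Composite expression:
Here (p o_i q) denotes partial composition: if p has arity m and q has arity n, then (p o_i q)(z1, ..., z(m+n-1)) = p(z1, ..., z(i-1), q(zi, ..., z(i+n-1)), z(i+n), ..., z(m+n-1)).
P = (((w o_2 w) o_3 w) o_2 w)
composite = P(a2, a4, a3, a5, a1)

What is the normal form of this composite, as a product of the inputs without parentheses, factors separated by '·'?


a2 · a4 · a3 · a5 · a1

All parenthesizations of w agree; list the a-inputs left to right.
w(a4, a3) flattens to a4 · a3
w(a5, a1) flattens to a5 · a1
w(w(a4, a3), w(a5, a1)) flattens to a4 · a3 · a5 · a1
w(a2, w(w(a4, a3), w(a5, a1))) flattens to a2 · a4 · a3 · a5 · a1


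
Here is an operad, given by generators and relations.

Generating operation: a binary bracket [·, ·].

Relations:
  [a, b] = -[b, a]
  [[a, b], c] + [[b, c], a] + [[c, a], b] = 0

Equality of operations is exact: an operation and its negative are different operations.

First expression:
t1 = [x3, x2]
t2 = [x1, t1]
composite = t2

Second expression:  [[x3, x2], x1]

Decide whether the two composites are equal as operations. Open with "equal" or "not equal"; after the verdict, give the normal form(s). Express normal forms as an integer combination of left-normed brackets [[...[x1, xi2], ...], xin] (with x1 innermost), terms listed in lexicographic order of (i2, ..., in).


not equal: they reduce to -[[x1, x2], x3] + [[x1, x3], x2] and [[x1, x2], x3] - [[x1, x3], x2]

Normal form of the first expression: -[[x1, x2], x3] + [[x1, x3], x2]
Normal form of the second expression: [[x1, x2], x3] - [[x1, x3], x2]
Different reductions; not equal.


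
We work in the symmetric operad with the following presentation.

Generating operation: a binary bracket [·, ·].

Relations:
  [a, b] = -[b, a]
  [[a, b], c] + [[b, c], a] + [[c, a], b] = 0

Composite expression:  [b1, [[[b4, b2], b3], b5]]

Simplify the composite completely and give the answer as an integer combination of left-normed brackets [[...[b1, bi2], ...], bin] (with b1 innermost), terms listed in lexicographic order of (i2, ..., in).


-[[[[b1, b2], b4], b3], b5] + [[[[b1, b3], b2], b4], b5] - [[[[b1, b3], b4], b2], b5] + [[[[b1, b4], b2], b3], b5] + [[[[b1, b5], b2], b4], b3] - [[[[b1, b5], b3], b2], b4] + [[[[b1, b5], b3], b4], b2] - [[[[b1, b5], b4], b2], b3]

Skip Jacobi rewriting: expand, keep b1-initial words, read off terms.
Composite bracket: [b1, [[[b4, b2], b3], b5]]
Expanding via [a, b] = ab - ba: 16 signed words (2^4 = 16).
Only words starting with b1 matter:
  from b1b2b4b3b5, sign -1: term -[[[[b1, b2], b4], b3], b5]
  from b1b3b2b4b5, sign +1: term +[[[[b1, b3], b2], b4], b5]
  from b1b3b4b2b5, sign -1: term -[[[[b1, b3], b4], b2], b5]
  from b1b4b2b3b5, sign +1: term +[[[[b1, b4], b2], b3], b5]
  from b1b5b2b4b3, sign +1: term +[[[[b1, b5], b2], b4], b3]
  from b1b5b3b2b4, sign -1: term -[[[[b1, b5], b3], b2], b4]
  from b1b5b3b4b2, sign +1: term +[[[[b1, b5], b3], b4], b2]
  from b1b5b4b2b3, sign -1: term -[[[[b1, b5], b4], b2], b3]
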